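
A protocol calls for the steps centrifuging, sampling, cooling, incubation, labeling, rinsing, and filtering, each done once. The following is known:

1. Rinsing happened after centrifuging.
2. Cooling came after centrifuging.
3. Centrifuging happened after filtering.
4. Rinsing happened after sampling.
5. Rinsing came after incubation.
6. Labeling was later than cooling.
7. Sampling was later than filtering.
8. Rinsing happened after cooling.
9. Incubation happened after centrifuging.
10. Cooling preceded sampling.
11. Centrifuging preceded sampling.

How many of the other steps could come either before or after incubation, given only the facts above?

3

Forced before incubation: centrifuging and filtering; forced after incubation: rinsing.
That leaves cooling, labeling, and sampling with no forced order relative to incubation — 3.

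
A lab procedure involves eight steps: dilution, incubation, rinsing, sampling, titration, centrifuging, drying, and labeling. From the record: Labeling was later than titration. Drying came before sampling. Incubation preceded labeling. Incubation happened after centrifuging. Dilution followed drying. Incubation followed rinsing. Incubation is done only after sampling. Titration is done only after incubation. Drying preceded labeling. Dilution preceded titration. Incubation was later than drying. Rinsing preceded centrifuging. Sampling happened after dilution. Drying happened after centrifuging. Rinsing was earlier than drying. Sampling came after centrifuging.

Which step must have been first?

Rinsing has a chain of constraints placing it before every other step, so rinsing must be first.

rinsing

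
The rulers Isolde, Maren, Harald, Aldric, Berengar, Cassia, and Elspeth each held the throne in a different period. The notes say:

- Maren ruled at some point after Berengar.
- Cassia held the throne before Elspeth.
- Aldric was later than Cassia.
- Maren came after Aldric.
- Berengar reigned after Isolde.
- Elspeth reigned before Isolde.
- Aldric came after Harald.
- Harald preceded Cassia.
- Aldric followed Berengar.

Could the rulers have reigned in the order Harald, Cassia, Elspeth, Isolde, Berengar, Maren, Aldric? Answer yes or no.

no

The constraints require Aldric before Maren, but in the proposed sequence Maren appears ahead of Aldric. That one violation is enough.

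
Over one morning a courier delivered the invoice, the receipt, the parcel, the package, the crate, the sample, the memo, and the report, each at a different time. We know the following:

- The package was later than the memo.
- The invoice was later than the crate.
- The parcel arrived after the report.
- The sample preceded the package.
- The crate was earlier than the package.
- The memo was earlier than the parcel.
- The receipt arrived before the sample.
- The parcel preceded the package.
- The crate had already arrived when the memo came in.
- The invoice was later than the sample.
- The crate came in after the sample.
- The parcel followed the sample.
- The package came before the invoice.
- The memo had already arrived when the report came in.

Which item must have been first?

The receipt has a chain of constraints placing it before every other item, so the receipt must be first.

the receipt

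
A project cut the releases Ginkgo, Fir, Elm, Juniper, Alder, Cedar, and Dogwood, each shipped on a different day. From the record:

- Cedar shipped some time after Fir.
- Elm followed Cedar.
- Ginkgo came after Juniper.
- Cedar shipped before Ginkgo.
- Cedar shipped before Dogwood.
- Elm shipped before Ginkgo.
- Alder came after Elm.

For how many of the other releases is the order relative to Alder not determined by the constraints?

3

Forced before Alder: Cedar, Elm, and Fir.
That leaves Dogwood, Ginkgo, and Juniper with no forced order relative to Alder — 3.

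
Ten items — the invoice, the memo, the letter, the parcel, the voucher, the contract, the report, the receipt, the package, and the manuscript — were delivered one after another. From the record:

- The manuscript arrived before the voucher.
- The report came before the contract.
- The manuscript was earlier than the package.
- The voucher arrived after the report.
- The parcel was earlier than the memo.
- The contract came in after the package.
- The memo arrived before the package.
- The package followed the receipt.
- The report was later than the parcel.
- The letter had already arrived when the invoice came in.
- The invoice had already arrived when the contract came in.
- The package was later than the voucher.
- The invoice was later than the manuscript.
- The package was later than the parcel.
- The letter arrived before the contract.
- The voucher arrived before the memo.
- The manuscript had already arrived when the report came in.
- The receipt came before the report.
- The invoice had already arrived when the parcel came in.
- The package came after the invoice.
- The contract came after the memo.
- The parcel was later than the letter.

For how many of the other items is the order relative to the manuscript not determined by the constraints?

2

Forced after the manuscript: the contract, the invoice, the memo, the package, the parcel, the report, and the voucher.
That leaves the letter and the receipt with no forced order relative to the manuscript — 2.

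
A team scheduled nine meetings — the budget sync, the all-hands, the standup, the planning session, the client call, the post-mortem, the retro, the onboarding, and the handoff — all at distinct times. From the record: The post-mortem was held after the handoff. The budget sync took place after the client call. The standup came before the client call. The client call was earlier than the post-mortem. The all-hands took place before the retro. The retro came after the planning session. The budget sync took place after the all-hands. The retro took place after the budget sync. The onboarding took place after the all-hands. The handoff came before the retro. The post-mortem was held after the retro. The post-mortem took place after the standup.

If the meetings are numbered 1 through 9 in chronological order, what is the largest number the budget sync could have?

The budget sync must come before the post-mortem and the retro — 2 meetings forced after it.
Everything else can be placed before the budget sync in some valid order, so the budget sync can sit as late as position 9 − 2 = 7.

7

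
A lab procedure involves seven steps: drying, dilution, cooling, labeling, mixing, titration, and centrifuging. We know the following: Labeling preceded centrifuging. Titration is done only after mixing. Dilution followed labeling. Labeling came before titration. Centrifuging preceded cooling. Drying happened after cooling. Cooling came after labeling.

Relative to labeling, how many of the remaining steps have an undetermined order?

1

Forced after labeling: centrifuging, cooling, dilution, drying, and titration.
That leaves mixing with no forced order relative to labeling — 1.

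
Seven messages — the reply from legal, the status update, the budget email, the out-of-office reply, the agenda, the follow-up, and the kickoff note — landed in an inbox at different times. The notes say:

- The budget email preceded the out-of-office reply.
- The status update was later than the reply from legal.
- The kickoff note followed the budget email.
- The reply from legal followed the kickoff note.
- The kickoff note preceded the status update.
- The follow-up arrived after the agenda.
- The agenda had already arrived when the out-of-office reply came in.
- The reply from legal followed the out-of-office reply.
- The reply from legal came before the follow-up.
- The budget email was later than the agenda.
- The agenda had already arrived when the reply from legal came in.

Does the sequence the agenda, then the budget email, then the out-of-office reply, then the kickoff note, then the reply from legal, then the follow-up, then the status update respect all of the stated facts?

Check each stated constraint against the proposed order — e.g. the agenda is ahead of the reply from legal; the agenda is ahead of the follow-up. Every pair is in the required order; nothing is violated.

yes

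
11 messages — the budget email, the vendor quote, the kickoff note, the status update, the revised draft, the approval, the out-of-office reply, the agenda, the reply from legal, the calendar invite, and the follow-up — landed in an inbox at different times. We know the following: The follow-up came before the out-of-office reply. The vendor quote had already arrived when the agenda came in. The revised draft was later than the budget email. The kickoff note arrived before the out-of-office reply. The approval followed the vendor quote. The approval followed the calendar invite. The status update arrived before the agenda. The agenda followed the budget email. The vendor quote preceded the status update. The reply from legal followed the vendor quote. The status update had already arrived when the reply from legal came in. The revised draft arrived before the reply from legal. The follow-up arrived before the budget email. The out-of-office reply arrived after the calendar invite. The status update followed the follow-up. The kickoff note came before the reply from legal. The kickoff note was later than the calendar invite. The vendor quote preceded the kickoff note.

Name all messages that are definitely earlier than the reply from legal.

Directly stated before the reply from legal: the kickoff note, the revised draft, the status update, and the vendor quote.
The budget email reaches the reply from legal via the budget email → the revised draft → the reply from legal.
The calendar invite reaches the reply from legal via the calendar invite → the kickoff note → the reply from legal.
The follow-up reaches the reply from legal via the follow-up → the status update → the reply from legal.
No chain forces the agenda (or any of the others) ahead of the reply from legal.

the budget email, the calendar invite, the follow-up, the kickoff note, the revised draft, the status update, the vendor quote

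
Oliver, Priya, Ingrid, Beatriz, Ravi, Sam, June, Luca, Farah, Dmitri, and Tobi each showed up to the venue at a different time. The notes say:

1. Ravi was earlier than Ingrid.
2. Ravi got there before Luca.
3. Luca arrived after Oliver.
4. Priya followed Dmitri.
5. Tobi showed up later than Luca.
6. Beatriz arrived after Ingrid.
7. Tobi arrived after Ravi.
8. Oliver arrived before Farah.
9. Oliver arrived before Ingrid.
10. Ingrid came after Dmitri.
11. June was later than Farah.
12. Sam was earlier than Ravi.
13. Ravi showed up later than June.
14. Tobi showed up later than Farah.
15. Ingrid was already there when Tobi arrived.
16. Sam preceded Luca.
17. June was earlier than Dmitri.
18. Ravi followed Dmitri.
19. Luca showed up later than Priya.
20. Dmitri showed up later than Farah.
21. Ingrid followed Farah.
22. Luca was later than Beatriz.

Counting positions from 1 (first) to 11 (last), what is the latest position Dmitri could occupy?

Dmitri must come before Beatriz, Ingrid, Luca, Priya, Ravi, and Tobi — 6 guests forced after them.
Everything else can be placed before Dmitri in some valid order, so Dmitri can sit as late as position 11 − 6 = 5.

5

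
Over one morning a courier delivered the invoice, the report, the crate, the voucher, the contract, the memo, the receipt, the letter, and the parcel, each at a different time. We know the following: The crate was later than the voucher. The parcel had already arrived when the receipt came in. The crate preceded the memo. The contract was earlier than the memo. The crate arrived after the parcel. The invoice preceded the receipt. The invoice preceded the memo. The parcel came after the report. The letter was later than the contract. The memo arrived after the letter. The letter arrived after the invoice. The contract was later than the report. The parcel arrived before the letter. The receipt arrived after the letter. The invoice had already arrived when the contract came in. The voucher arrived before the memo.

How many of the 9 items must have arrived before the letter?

Directly stated before the letter: the contract, the invoice, and the parcel.
The report reaches the letter via the report → the parcel → the letter.
That's the contract, the invoice, the parcel, and the report — 4 in all.

4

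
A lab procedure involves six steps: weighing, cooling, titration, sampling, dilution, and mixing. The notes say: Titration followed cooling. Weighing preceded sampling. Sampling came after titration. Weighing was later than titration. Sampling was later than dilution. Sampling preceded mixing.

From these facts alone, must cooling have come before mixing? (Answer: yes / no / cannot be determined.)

yes

Chain the constraints: cooling → titration → sampling → mixing. Each link is directly stated, so cooling comes before mixing.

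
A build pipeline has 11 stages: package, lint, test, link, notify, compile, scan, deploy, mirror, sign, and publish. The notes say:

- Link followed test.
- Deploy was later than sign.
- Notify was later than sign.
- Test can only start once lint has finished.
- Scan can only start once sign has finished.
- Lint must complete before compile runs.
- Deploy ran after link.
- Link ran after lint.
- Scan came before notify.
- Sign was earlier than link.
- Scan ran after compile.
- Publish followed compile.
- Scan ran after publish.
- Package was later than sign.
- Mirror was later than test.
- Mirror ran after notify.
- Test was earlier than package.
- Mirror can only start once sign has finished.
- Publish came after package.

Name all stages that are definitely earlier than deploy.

Directly stated before deploy: link and sign.
Lint reaches deploy via lint → link → deploy.
Test reaches deploy via test → link → deploy.

link, lint, sign, test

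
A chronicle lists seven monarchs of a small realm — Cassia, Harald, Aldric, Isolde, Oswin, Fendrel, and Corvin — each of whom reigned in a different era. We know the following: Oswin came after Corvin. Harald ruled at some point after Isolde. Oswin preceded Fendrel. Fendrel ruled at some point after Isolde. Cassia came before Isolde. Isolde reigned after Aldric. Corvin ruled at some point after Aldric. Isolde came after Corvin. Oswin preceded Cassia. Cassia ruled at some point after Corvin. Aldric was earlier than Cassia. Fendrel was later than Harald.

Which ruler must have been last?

Fendrel

Every other ruler has a chain of constraints placing them before Fendrel, so Fendrel is last.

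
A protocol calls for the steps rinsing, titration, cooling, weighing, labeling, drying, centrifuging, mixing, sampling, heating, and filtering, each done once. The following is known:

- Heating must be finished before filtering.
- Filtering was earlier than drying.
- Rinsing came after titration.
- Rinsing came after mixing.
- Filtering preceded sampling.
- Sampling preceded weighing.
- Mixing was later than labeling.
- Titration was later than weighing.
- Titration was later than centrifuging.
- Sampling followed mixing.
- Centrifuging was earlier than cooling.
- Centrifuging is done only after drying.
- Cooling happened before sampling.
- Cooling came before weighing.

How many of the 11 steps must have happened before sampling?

7

Directly stated before sampling: cooling, filtering, and mixing.
Centrifuging reaches sampling via centrifuging → cooling → sampling.
Drying reaches sampling via drying → centrifuging → cooling → sampling.
Heating reaches sampling via heating → filtering → sampling.
Likewise labeling reaches sampling by chaining the stated constraints.
No chain forces weighing (or any of the others) ahead of sampling.
That's centrifuging, cooling, drying, filtering, heating, labeling, and mixing — 7 in all.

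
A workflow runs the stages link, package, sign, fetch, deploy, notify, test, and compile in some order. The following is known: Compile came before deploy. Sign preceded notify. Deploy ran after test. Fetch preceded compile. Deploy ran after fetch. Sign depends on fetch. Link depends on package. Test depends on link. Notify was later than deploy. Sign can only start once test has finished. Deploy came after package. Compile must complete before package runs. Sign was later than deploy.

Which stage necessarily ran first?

Fetch has a chain of constraints placing it before every other stage, so fetch must be first.

fetch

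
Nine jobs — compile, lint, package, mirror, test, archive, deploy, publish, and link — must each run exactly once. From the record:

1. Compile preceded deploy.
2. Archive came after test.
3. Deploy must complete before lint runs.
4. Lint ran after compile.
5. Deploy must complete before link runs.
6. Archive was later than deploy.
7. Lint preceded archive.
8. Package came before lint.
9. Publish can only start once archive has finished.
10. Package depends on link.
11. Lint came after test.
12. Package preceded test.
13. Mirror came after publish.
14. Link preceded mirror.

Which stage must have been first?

Compile has a chain of constraints placing it before every other stage, so compile must be first.

compile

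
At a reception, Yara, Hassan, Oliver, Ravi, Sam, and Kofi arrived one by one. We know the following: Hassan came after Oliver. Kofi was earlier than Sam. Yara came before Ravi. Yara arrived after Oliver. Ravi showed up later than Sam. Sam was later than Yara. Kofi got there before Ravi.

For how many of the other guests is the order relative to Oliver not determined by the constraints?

Forced after Oliver: Hassan, Ravi, Sam, and Yara.
That leaves Kofi with no forced order relative to Oliver — 1.

1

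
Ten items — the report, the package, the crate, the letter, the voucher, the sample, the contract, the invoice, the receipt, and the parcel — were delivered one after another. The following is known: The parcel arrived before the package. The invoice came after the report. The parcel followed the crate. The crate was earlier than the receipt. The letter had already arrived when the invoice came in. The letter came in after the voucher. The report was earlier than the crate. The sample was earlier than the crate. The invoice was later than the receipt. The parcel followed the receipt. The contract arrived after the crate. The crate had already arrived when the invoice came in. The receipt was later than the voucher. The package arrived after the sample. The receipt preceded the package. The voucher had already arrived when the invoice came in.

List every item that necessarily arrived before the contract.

Directly stated before the contract: the crate.
The report reaches the contract via the report → the crate → the contract.
The sample reaches the contract via the sample → the crate → the contract.
No chain forces the voucher (or any of the others) ahead of the contract.

the crate, the report, the sample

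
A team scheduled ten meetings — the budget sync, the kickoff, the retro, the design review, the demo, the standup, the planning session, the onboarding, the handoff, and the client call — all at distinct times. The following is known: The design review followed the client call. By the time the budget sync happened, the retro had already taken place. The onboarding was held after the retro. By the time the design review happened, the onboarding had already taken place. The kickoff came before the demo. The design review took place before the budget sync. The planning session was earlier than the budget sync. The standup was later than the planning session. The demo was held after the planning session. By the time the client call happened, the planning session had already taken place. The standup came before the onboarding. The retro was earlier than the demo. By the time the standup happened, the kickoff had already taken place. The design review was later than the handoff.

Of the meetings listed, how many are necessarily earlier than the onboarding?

4

Directly stated before the onboarding: the retro and the standup.
The kickoff reaches the onboarding via the kickoff → the standup → the onboarding.
The planning session reaches the onboarding via the planning session → the standup → the onboarding.
No chain forces the demo (or any of the others) ahead of the onboarding.
That's the kickoff, the planning session, the retro, and the standup — 4 in all.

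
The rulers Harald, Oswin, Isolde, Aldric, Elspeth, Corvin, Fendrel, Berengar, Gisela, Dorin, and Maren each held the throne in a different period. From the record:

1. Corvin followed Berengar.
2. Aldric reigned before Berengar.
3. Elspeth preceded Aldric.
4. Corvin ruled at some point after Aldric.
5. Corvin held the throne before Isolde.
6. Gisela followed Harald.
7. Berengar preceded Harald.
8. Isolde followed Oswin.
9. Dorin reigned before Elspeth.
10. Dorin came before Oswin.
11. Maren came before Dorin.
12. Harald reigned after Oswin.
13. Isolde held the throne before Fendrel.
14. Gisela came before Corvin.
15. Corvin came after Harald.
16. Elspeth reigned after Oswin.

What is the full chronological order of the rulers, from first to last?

Maren, Dorin, Oswin, Elspeth, Aldric, Berengar, Harald, Gisela, Corvin, Isolde, Fendrel

The constraints fix every adjacent pair, so only one ordering works:
Maren → Dorin → Oswin → Elspeth → Aldric → Berengar → Harald → Gisela → Corvin → Isolde → Fendrel.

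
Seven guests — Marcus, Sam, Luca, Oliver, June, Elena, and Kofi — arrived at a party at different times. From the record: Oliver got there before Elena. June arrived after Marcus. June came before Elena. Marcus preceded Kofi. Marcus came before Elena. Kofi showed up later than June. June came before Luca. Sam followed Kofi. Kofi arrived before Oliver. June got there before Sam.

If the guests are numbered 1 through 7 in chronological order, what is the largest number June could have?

June must come before Elena, Kofi, Luca, Oliver, and Sam — 5 guests forced after them.
Everything else can be placed before June in some valid order, so June can sit as late as position 7 − 5 = 2.

2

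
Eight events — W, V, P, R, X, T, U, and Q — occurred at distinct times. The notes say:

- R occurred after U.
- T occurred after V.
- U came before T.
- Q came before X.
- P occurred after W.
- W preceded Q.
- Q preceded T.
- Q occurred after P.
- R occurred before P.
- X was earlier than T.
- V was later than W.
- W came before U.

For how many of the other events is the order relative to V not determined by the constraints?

Forced before V: W; forced after V: T.
That leaves P, Q, R, U, and X with no forced order relative to V — 5.

5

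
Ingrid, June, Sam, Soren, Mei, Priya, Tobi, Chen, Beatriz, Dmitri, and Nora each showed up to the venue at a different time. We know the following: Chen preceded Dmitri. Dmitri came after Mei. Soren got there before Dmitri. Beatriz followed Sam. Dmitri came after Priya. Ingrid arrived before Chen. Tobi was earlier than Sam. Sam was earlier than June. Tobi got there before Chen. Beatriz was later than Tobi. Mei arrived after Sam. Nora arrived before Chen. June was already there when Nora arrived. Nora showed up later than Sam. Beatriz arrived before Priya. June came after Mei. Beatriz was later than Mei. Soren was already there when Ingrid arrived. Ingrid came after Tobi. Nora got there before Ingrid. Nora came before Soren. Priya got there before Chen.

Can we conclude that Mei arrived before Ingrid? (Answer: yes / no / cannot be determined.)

yes

Chain the constraints: Mei → June → Nora → Ingrid. Each link is directly stated, so Mei comes before Ingrid.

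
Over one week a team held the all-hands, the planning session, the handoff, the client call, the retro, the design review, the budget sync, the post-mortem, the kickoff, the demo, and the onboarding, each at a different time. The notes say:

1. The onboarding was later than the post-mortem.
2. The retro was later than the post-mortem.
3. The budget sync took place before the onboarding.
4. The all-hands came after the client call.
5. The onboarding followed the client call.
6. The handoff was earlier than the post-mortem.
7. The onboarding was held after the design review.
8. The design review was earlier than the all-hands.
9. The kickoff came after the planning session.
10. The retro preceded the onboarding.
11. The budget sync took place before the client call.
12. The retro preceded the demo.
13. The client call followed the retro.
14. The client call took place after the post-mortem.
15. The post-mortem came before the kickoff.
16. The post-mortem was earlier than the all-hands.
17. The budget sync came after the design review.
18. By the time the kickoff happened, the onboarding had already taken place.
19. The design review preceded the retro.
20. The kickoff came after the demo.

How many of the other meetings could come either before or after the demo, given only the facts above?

5

Forced before the demo: the design review, the handoff, the post-mortem, and the retro; forced after the demo: the kickoff.
That leaves the all-hands, the budget sync, the client call, the onboarding, and the planning session with no forced order relative to the demo — 5.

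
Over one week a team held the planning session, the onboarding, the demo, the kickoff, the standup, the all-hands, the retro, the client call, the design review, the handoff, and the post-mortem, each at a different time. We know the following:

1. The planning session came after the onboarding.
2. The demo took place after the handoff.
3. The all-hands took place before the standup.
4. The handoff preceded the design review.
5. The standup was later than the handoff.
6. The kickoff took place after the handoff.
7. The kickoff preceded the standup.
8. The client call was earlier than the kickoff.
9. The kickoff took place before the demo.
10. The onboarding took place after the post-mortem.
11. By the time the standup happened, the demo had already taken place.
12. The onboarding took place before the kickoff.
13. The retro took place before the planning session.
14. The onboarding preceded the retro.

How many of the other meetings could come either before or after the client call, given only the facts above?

Forced after the client call: the demo, the kickoff, and the standup.
That leaves the all-hands, the design review, the handoff, the onboarding, the planning session, the post-mortem, and the retro with no forced order relative to the client call — 7.

7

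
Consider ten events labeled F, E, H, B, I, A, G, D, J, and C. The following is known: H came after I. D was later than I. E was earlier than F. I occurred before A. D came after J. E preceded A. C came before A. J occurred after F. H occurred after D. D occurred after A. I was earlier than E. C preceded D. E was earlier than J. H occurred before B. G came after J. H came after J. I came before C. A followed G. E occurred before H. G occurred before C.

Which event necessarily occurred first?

I has a chain of constraints placing it before every other event, so I must be first.

I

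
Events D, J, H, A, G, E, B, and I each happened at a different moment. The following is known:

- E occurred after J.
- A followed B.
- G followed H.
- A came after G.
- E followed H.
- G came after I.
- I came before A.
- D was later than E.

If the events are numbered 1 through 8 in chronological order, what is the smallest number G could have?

H and I must both come before G — 2 forced predecessors.
Nothing else is forced ahead of G, so its earliest slot is position 2 + 1 = 3.

3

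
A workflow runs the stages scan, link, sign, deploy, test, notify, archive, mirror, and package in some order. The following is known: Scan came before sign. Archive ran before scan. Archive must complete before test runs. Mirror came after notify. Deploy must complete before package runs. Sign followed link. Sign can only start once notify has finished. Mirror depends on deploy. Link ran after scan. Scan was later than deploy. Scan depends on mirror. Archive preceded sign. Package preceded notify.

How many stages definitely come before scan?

5

Directly stated before scan: archive, deploy, and mirror.
Notify reaches scan via notify → mirror → scan.
Package reaches scan via package → notify → mirror → scan.
That's archive, deploy, mirror, notify, and package — 5 in all.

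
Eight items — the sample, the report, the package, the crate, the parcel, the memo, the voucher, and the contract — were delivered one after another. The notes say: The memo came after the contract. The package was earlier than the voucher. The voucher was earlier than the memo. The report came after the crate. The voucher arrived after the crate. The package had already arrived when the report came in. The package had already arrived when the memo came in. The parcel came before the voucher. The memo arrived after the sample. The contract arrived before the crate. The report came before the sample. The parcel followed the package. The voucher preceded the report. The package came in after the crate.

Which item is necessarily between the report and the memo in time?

the sample

Tracing the constraints gives the report → the sample → the memo, so the sample sits after the report and before the memo.
No other item is forced both after the report and before the memo.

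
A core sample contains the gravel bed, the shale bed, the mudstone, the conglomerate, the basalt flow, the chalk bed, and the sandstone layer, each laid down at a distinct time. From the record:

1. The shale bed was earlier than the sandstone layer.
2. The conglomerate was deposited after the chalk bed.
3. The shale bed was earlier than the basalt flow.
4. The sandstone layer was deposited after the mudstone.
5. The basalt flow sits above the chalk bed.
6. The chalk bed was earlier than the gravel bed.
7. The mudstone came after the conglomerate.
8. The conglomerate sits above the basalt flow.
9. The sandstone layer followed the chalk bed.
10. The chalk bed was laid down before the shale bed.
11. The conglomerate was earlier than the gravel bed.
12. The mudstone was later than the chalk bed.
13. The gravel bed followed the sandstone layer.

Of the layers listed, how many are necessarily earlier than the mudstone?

Directly stated before the mudstone: the chalk bed and the conglomerate.
The basalt flow reaches the mudstone via the basalt flow → the conglomerate → the mudstone.
The shale bed reaches the mudstone via the shale bed → the basalt flow → the conglomerate → the mudstone.
No chain forces the sandstone layer (or any of the others) ahead of the mudstone.
That's the basalt flow, the chalk bed, the conglomerate, and the shale bed — 4 in all.

4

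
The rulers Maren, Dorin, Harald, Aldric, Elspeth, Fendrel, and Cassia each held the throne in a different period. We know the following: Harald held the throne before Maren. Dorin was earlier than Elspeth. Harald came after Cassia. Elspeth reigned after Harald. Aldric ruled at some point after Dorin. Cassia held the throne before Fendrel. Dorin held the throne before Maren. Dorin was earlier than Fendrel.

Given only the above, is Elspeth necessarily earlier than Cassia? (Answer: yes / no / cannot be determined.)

Tracing the constraints gives Cassia → Harald → Elspeth, so Cassia must come before Elspeth.
That means Elspeth cannot be before Cassia.

no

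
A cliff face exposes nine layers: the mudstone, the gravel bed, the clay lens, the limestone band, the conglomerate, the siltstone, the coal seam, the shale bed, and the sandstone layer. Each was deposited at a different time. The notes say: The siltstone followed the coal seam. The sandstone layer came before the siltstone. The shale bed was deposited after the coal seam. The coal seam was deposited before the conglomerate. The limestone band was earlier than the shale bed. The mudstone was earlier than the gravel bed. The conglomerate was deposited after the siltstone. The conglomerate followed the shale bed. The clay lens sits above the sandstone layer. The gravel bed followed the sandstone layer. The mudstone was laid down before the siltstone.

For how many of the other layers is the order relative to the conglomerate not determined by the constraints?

2

Forced before the conglomerate: the coal seam, the limestone band, the mudstone, the sandstone layer, the shale bed, and the siltstone.
That leaves the clay lens and the gravel bed with no forced order relative to the conglomerate — 2.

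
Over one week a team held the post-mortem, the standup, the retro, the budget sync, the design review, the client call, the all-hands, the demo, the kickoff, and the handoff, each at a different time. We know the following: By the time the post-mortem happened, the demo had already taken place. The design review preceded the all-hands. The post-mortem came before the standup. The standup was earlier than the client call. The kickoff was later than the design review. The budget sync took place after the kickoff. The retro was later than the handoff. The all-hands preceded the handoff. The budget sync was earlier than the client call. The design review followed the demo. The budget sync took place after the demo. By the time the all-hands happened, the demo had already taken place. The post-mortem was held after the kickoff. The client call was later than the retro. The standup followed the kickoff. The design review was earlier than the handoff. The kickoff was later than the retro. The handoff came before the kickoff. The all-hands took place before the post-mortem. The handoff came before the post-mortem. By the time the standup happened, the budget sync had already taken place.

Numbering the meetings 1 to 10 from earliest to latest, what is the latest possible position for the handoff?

4

The handoff must come before the budget sync, the client call, the kickoff, the post-mortem, the retro, and the standup — 6 meetings forced after it.
Everything else can be placed before the handoff in some valid order, so the handoff can sit as late as position 10 − 6 = 4.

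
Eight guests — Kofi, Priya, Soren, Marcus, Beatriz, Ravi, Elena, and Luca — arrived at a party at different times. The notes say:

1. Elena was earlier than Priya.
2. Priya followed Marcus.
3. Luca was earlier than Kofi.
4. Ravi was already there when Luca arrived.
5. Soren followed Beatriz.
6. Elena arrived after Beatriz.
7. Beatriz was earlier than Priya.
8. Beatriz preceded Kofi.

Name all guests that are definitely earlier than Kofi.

Beatriz, Luca, Ravi

Directly stated before Kofi: Beatriz and Luca.
Ravi reaches Kofi via Ravi → Luca → Kofi.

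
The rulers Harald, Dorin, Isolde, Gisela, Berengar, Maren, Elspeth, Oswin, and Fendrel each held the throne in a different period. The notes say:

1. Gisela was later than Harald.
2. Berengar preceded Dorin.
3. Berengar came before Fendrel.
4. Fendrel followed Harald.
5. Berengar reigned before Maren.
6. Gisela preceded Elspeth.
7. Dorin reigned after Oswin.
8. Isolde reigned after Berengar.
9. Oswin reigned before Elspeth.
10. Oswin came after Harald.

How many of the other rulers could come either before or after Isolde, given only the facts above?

Forced before Isolde: Berengar.
That leaves Dorin, Elspeth, Fendrel, Gisela, Harald, Maren, and Oswin with no forced order relative to Isolde — 7.

7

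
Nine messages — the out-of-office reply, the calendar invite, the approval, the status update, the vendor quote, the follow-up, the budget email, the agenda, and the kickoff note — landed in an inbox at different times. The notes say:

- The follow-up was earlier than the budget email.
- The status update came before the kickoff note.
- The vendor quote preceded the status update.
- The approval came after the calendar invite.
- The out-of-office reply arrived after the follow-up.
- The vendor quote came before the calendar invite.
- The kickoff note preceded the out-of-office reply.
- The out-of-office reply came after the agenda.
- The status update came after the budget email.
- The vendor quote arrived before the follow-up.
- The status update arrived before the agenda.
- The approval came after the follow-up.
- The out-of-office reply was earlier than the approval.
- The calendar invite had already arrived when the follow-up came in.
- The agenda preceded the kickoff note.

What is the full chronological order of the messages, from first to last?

the vendor quote, the calendar invite, the follow-up, the budget email, the status update, the agenda, the kickoff note, the out-of-office reply, the approval

The constraints fix every adjacent pair, so only one ordering works:
the vendor quote → the calendar invite → the follow-up → the budget email → the status update → the agenda → the kickoff note → the out-of-office reply → the approval.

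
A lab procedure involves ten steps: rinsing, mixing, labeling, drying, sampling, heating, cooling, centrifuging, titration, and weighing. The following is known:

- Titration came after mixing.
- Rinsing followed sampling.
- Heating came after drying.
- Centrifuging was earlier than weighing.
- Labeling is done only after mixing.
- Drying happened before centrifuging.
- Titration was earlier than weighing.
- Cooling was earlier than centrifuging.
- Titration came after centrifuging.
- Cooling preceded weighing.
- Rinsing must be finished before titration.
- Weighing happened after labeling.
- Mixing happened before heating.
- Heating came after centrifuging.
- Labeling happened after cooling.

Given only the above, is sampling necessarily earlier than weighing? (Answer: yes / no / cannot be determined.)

Chain the constraints: sampling → rinsing → titration → weighing. Each link is directly stated, so sampling comes before weighing.

yes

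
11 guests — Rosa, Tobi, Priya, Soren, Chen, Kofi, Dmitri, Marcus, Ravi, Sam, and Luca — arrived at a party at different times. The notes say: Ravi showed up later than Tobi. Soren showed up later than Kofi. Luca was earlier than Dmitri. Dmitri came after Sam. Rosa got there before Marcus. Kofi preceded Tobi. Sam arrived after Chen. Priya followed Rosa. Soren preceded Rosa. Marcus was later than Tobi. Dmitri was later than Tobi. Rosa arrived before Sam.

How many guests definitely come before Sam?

4

Directly stated before Sam: Chen and Rosa.
Kofi reaches Sam via Kofi → Soren → Rosa → Sam.
Soren reaches Sam via Soren → Rosa → Sam.
No chain forces Dmitri (or any of the others) ahead of Sam.
That's Chen, Kofi, Rosa, and Soren — 4 in all.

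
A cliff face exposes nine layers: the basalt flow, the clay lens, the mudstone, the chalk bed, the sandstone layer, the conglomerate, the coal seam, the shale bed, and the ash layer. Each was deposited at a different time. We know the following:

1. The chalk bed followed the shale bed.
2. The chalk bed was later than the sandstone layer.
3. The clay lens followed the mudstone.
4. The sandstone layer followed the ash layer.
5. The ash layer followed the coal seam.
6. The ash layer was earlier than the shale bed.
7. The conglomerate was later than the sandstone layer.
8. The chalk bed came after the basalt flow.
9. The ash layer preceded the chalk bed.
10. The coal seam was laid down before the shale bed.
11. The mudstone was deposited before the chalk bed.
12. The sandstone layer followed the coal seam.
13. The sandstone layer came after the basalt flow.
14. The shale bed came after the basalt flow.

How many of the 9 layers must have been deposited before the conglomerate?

4

Directly stated before the conglomerate: the sandstone layer.
The ash layer reaches the conglomerate via the ash layer → the sandstone layer → the conglomerate.
The basalt flow reaches the conglomerate via the basalt flow → the sandstone layer → the conglomerate.
The coal seam reaches the conglomerate via the coal seam → the sandstone layer → the conglomerate.
That's the ash layer, the basalt flow, the coal seam, and the sandstone layer — 4 in all.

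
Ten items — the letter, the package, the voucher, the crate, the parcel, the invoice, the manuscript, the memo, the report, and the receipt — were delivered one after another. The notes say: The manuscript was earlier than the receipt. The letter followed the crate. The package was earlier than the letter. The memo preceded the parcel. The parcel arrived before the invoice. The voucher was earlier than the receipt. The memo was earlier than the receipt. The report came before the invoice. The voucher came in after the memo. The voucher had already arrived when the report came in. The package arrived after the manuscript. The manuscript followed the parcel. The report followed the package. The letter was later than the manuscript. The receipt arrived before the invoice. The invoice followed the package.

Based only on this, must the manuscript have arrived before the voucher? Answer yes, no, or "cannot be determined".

cannot be determined

No chain of stated constraints runs from the manuscript to the voucher, and none runs from the voucher to the manuscript either.
So the relative order of the manuscript and the voucher is not fixed by the given facts.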